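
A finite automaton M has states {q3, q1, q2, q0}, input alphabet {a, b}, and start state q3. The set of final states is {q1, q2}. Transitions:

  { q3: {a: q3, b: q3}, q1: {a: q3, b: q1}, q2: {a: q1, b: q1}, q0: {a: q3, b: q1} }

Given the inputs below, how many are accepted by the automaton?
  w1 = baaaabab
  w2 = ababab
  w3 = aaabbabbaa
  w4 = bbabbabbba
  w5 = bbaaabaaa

0

w1: q3 → q3 → q3 → q3 → q3 → q3 → q3 → q3 → q3  → end q3, rejected
w2: q3 → q3 → q3 → q3 → q3 → q3 → q3  → end q3, rejected
w3: q3 → q3 → q3 → q3 → q3 → q3 → q3 → q3 → q3 → q3 → q3  → end q3, rejected
w4: q3 → q3 → q3 → q3 → q3 → q3 → q3 → q3 → q3 → q3 → q3  → end q3, rejected
w5: q3 → q3 → q3 → q3 → q3 → q3 → q3 → q3 → q3 → q3  → end q3, rejected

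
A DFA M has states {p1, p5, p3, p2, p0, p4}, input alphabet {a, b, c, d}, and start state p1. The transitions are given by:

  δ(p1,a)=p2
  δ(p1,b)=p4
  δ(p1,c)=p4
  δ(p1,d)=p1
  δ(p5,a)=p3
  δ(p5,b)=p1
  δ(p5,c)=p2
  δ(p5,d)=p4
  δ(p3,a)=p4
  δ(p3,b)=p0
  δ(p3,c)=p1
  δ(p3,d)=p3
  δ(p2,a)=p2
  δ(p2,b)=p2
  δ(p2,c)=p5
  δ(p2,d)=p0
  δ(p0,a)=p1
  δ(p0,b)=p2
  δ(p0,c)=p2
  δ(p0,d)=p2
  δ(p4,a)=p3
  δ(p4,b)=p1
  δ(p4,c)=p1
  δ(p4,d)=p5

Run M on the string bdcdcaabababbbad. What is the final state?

p0

start at p1
read 'b': p1 → p4
read 'd': p4 → p5
read 'c': p5 → p2
read 'd': p2 → p0
read 'c': p0 → p2
read 'a': p2 → p2
read 'a': p2 → p2
read 'b': p2 → p2
read 'a': p2 → p2
read 'b': p2 → p2
read 'a': p2 → p2
read 'b': p2 → p2
read 'b': p2 → p2
read 'b': p2 → p2
read 'a': p2 → p2
read 'd': p2 → p0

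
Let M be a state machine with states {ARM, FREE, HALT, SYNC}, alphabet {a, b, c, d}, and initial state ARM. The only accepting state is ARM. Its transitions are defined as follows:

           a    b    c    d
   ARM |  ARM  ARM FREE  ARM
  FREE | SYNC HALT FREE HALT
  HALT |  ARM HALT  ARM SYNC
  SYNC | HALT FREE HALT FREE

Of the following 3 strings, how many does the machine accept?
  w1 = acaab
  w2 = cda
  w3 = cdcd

w1: ARM → ARM → FREE → SYNC → HALT → HALT  → end HALT, rejected
w2: ARM → FREE → HALT → ARM  → end ARM, accepted
w3: ARM → FREE → HALT → ARM → ARM  → end ARM, accepted

2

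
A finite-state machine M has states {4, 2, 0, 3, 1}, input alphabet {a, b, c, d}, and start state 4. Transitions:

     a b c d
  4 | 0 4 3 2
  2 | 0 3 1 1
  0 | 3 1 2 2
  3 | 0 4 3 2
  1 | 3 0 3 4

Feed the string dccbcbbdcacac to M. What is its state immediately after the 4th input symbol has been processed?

4

Trace: 4 -d-> 2 -c-> 1 -c-> 3 -b-> 4
After 4 symbols: 4.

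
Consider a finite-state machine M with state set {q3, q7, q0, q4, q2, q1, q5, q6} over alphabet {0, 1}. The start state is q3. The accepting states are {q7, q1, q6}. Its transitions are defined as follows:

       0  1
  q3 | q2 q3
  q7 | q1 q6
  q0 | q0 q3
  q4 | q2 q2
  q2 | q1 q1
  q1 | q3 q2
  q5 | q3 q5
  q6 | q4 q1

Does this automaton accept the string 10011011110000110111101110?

Trace: q3 -1-> q3 -0-> q2 -0-> q1 -1-> q2 -1-> q1 -0-> q3 -1-> q3 -1-> q3 -1-> q3 -1-> q3 -0-> q2 -0-> q1 -0-> q3 -0-> q2 -1-> q1 -1-> q2 -0-> q1 -1-> q2 -1-> q1 -1-> q2 -1-> q1 -0-> q3 -1-> q3 -1-> q3 -1-> q3 -0-> q2
End state q2 is not accepting.

No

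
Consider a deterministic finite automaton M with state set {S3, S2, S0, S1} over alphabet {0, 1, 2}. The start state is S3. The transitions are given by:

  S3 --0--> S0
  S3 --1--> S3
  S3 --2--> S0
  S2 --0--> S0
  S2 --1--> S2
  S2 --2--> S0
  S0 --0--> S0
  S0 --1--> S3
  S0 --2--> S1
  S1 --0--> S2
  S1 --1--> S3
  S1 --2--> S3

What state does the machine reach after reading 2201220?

S2

Trace: S3 -2-> S0 -2-> S1 -0-> S2 -1-> S2 -2-> S0 -2-> S1 -0-> S2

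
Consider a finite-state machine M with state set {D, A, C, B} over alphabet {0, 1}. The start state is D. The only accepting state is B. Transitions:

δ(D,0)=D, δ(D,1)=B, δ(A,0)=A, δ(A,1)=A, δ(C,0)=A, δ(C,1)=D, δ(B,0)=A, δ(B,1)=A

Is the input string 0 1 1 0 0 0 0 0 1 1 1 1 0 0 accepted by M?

No

start at D
read '0': D → D
read '1': D → B
read '1': B → A
read '0': A → A
read '0': A → A
read '0': A → A
read '0': A → A
read '0': A → A
read '1': A → A
read '1': A → A
read '1': A → A
read '1': A → A
read '0': A → A
read '0': A → A
End state A is not accepting.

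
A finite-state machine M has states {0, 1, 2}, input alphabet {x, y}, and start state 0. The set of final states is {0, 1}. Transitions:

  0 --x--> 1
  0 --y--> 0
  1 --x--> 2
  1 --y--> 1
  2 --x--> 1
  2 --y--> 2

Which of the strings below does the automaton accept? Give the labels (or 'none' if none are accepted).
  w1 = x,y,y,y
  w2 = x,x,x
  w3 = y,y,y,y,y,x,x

w1:
  start at 0
  read 'x': 0 → 1
  read 'y': 1 → 1
  read 'y': 1 → 1
  read 'y': 1 → 1
  end 1, accepted
w2:
  start at 0
  read 'x': 0 → 1
  read 'x': 1 → 2
  read 'x': 2 → 1
  end 1, accepted
w3:
  start at 0
  read 'y': 0 → 0
  read 'y': 0 → 0
  read 'y': 0 → 0
  read 'y': 0 → 0
  read 'y': 0 → 0
  read 'x': 0 → 1
  read 'x': 1 → 2
  end 2, rejected

w1, w2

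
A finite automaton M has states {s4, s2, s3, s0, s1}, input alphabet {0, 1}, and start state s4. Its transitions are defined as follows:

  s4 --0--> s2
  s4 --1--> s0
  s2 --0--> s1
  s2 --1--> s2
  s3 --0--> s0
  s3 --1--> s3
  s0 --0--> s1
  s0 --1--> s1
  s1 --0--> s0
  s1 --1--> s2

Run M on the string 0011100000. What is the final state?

start at s4
read '0': s4 → s2
read '0': s2 → s1
read '1': s1 → s2
read '1': s2 → s2
read '1': s2 → s2
read '0': s2 → s1
read '0': s1 → s0
read '0': s0 → s1
read '0': s1 → s0
read '0': s0 → s1

s1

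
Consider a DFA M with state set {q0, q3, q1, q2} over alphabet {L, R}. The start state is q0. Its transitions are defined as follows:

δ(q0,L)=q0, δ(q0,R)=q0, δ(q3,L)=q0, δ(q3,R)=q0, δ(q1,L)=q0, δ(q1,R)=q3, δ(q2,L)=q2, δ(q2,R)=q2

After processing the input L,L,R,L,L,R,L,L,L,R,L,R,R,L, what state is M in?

Trace: q0 -L-> q0 -L-> q0 -R-> q0 -L-> q0 -L-> q0 -R-> q0 -L-> q0 -L-> q0 -L-> q0 -R-> q0 -L-> q0 -R-> q0 -R-> q0 -L-> q0

q0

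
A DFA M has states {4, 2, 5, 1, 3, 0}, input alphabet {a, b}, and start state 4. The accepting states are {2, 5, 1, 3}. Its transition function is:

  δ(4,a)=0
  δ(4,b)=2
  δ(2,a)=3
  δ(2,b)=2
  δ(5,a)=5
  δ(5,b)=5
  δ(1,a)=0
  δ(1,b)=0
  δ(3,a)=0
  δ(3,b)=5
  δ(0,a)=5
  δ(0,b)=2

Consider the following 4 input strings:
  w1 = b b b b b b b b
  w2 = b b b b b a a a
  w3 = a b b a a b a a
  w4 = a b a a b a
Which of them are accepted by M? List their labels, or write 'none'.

w1, w2, w4

w1: 4 → 2 → 2 → 2 → 2 → 2 → 2 → 2 → 2  → end 2, accepted
w2: 4 → 2 → 2 → 2 → 2 → 2 → 3 → 0 → 5  → end 5, accepted
w3: 4 → 0 → 2 → 2 → 3 → 0 → 2 → 3 → 0  → end 0, rejected
w4: 4 → 0 → 2 → 3 → 0 → 2 → 3  → end 3, accepted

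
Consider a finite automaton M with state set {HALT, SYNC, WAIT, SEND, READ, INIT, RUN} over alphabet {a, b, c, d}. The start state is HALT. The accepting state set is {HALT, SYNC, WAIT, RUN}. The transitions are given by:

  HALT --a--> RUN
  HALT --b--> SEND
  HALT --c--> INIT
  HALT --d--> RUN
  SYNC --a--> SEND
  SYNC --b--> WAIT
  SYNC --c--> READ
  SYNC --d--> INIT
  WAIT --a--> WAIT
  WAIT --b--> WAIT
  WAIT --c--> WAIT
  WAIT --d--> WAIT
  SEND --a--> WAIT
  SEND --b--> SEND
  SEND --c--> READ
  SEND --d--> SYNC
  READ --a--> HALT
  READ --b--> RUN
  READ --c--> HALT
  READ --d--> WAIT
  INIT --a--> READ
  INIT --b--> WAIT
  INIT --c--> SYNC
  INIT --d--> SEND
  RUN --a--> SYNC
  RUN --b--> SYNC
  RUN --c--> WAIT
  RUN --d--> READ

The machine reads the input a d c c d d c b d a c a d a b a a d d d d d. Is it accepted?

Yes

start at HALT
read 'a': HALT → RUN
read 'd': RUN → READ
read 'c': READ → HALT
read 'c': HALT → INIT
read 'd': INIT → SEND
read 'd': SEND → SYNC
read 'c': SYNC → READ
read 'b': READ → RUN
read 'd': RUN → READ
read 'a': READ → HALT
read 'c': HALT → INIT
read 'a': INIT → READ
read 'd': READ → WAIT
read 'a': WAIT → WAIT
read 'b': WAIT → WAIT
read 'a': WAIT → WAIT
read 'a': WAIT → WAIT
read 'd': WAIT → WAIT
read 'd': WAIT → WAIT
read 'd': WAIT → WAIT
read 'd': WAIT → WAIT
read 'd': WAIT → WAIT
End state WAIT is accepting.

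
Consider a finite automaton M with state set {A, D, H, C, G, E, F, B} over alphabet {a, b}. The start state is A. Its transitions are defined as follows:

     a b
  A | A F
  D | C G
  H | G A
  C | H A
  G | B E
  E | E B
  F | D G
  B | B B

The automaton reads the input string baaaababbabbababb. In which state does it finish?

B

A → F → D → C → H → G → E → E → B → B → B → B → B → B → B → B → B → B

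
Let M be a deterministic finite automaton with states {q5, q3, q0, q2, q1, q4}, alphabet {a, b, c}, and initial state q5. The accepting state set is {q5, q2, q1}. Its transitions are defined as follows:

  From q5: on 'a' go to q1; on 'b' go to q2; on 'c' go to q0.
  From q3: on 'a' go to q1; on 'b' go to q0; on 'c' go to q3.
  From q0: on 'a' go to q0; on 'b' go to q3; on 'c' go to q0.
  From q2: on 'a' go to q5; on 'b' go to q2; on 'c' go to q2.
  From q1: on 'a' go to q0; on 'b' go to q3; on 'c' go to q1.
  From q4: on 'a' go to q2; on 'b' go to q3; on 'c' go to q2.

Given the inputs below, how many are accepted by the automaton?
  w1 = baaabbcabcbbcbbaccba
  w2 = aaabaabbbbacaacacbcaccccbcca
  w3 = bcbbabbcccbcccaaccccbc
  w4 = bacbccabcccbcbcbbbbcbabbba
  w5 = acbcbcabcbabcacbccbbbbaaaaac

w1: Trace: q5 -b-> q2 -a-> q5 -a-> q1 -a-> q0 -b-> q3 -b-> q0 -c-> q0 -a-> q0 -b-> q3 -c-> q3 -b-> q0 -b-> q3 -c-> q3 -b-> q0 -b-> q3 -a-> q1 -c-> q1 -c-> q1 -b-> q3 -a-> q1  → end q1, accepted
w2: Trace: q5 -a-> q1 -a-> q0 -a-> q0 -b-> q3 -a-> q1 -a-> q0 -b-> q3 -b-> q0 -b-> q3 -b-> q0 -a-> q0 -c-> q0 -a-> q0 -a-> q0 -c-> q0 -a-> q0 -c-> q0 -b-> q3 -c-> q3 -a-> q1 -c-> q1 -c-> q1 -c-> q1 -c-> q1 -b-> q3 -c-> q3 -c-> q3 -a-> q1  → end q1, accepted
w3: Trace: q5 -b-> q2 -c-> q2 -b-> q2 -b-> q2 -a-> q5 -b-> q2 -b-> q2 -c-> q2 -c-> q2 -c-> q2 -b-> q2 -c-> q2 -c-> q2 -c-> q2 -a-> q5 -a-> q1 -c-> q1 -c-> q1 -c-> q1 -c-> q1 -b-> q3 -c-> q3  → end q3, rejected
w4: Trace: q5 -b-> q2 -a-> q5 -c-> q0 -b-> q3 -c-> q3 -c-> q3 -a-> q1 -b-> q3 -c-> q3 -c-> q3 -c-> q3 -b-> q0 -c-> q0 -b-> q3 -c-> q3 -b-> q0 -b-> q3 -b-> q0 -b-> q3 -c-> q3 -b-> q0 -a-> q0 -b-> q3 -b-> q0 -b-> q3 -a-> q1  → end q1, accepted
w5: Trace: q5 -a-> q1 -c-> q1 -b-> q3 -c-> q3 -b-> q0 -c-> q0 -a-> q0 -b-> q3 -c-> q3 -b-> q0 -a-> q0 -b-> q3 -c-> q3 -a-> q1 -c-> q1 -b-> q3 -c-> q3 -c-> q3 -b-> q0 -b-> q3 -b-> q0 -b-> q3 -a-> q1 -a-> q0 -a-> q0 -a-> q0 -a-> q0 -c-> q0  → end q0, rejected

3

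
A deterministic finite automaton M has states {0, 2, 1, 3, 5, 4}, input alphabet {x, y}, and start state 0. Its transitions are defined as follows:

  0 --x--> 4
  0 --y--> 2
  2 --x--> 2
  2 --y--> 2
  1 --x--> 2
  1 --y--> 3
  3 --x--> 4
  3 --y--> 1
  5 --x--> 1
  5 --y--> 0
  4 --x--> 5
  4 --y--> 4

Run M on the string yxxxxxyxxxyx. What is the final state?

2

start at 0
read 'y': 0 → 2
read 'x': 2 → 2
read 'x': 2 → 2
read 'x': 2 → 2
read 'x': 2 → 2
read 'x': 2 → 2
read 'y': 2 → 2
read 'x': 2 → 2
read 'x': 2 → 2
read 'x': 2 → 2
read 'y': 2 → 2
read 'x': 2 → 2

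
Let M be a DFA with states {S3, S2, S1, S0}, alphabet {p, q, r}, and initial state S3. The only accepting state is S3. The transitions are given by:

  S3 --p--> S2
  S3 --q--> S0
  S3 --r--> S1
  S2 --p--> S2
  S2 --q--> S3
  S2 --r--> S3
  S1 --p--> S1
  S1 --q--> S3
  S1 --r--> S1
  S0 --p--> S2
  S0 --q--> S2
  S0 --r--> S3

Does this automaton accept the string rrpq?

S3 → S1 → S1 → S1 → S3
End state S3 is accepting.

Yes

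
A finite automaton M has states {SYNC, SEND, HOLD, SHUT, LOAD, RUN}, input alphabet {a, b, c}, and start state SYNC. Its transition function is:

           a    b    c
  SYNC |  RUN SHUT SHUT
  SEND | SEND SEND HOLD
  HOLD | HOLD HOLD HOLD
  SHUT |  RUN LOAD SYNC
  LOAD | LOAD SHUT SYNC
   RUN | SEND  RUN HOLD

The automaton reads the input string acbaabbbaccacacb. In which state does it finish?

start at SYNC
read 'a': SYNC → RUN
read 'c': RUN → HOLD
read 'b': HOLD → HOLD
read 'a': HOLD → HOLD
read 'a': HOLD → HOLD
read 'b': HOLD → HOLD
read 'b': HOLD → HOLD
read 'b': HOLD → HOLD
read 'a': HOLD → HOLD
read 'c': HOLD → HOLD
read 'c': HOLD → HOLD
read 'a': HOLD → HOLD
read 'c': HOLD → HOLD
read 'a': HOLD → HOLD
read 'c': HOLD → HOLD
read 'b': HOLD → HOLD

HOLD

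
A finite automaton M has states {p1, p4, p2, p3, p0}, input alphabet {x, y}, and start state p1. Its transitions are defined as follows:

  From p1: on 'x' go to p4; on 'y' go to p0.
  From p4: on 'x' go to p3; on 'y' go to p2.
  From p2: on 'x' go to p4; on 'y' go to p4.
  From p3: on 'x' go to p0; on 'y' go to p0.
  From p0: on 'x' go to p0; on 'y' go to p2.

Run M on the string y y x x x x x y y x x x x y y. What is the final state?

start at p1
read 'y': p1 → p0
read 'y': p0 → p2
read 'x': p2 → p4
read 'x': p4 → p3
read 'x': p3 → p0
read 'x': p0 → p0
read 'x': p0 → p0
read 'y': p0 → p2
read 'y': p2 → p4
read 'x': p4 → p3
read 'x': p3 → p0
read 'x': p0 → p0
read 'x': p0 → p0
read 'y': p0 → p2
read 'y': p2 → p4

p4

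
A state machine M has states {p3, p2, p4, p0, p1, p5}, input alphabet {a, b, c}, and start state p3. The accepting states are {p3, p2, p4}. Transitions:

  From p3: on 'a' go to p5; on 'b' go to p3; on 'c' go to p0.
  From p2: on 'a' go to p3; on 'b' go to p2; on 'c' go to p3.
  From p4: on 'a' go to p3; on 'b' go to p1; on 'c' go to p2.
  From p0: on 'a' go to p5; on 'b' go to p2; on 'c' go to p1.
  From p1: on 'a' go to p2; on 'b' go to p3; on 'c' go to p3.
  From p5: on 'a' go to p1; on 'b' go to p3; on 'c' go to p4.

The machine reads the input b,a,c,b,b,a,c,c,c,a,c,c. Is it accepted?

Yes

start at p3
read 'b': p3 → p3
read 'a': p3 → p5
read 'c': p5 → p4
read 'b': p4 → p1
read 'b': p1 → p3
read 'a': p3 → p5
read 'c': p5 → p4
read 'c': p4 → p2
read 'c': p2 → p3
read 'a': p3 → p5
read 'c': p5 → p4
read 'c': p4 → p2
End state p2 is accepting.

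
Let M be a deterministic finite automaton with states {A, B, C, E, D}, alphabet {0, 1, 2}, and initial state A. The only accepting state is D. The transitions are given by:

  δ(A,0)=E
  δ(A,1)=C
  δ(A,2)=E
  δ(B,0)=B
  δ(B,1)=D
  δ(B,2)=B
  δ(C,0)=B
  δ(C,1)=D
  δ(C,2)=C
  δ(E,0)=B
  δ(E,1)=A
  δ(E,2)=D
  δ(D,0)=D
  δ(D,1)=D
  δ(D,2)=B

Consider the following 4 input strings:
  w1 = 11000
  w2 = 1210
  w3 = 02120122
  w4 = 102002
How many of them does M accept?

w1: Trace: A -1-> C -1-> D -0-> D -0-> D -0-> D  → end D, accepted
w2: Trace: A -1-> C -2-> C -1-> D -0-> D  → end D, accepted
w3: Trace: A -0-> E -2-> D -1-> D -2-> B -0-> B -1-> D -2-> B -2-> B  → end B, rejected
w4: Trace: A -1-> C -0-> B -2-> B -0-> B -0-> B -2-> B  → end B, rejected

2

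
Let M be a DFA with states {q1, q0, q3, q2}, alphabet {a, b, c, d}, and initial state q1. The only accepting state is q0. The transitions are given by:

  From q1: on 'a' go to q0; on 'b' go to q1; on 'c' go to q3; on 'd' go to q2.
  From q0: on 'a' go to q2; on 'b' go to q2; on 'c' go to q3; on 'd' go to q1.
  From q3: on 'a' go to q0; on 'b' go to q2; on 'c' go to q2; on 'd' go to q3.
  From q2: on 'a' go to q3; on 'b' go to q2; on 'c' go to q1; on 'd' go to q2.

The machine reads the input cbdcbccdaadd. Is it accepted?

No

q1 → q3 → q2 → q2 → q1 → q1 → q3 → q2 → q2 → q3 → q0 → q1 → q2
End state q2 is not accepting.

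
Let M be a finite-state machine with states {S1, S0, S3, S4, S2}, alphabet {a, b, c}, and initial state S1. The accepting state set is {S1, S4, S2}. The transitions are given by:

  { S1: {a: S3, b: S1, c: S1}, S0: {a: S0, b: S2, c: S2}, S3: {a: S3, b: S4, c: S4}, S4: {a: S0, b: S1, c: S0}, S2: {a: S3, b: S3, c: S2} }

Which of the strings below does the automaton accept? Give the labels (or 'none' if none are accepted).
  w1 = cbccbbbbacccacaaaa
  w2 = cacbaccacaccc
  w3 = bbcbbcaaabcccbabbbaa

w1: S1 → S1 → S1 → S1 → S1 → S1 → S1 → S1 → S1 → S3 → S4 → S0 → S2 → S3 → S4 → S0 → S0 → S0 → S0  → end S0, rejected
w2: S1 → S1 → S3 → S4 → S1 → S3 → S4 → S0 → S0 → S2 → S3 → S4 → S0 → S2  → end S2, accepted
w3: S1 → S1 → S1 → S1 → S1 → S1 → S1 → S3 → S3 → S3 → S4 → S0 → S2 → S2 → S3 → S3 → S4 → S1 → S1 → S3 → S3  → end S3, rejected

w2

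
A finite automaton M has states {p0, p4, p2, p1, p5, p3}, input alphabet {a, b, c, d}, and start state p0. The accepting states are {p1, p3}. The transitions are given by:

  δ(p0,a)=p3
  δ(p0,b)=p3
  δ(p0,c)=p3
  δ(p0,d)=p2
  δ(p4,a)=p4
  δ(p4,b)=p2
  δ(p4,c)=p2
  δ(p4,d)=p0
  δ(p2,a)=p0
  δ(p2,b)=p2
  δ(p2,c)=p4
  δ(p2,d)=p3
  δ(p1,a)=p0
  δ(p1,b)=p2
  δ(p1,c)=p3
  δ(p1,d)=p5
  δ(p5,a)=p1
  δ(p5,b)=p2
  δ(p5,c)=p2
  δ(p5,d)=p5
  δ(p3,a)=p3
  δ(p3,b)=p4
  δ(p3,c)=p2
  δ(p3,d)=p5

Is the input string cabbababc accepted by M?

No

start at p0
read 'c': p0 → p3
read 'a': p3 → p3
read 'b': p3 → p4
read 'b': p4 → p2
read 'a': p2 → p0
read 'b': p0 → p3
read 'a': p3 → p3
read 'b': p3 → p4
read 'c': p4 → p2
End state p2 is not accepting.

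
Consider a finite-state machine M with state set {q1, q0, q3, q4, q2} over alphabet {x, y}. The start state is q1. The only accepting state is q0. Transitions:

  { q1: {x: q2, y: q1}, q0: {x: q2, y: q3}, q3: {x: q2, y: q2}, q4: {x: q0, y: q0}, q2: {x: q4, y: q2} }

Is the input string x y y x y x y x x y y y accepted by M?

No

start at q1
read 'x': q1 → q2
read 'y': q2 → q2
read 'y': q2 → q2
read 'x': q2 → q4
read 'y': q4 → q0
read 'x': q0 → q2
read 'y': q2 → q2
read 'x': q2 → q4
read 'x': q4 → q0
read 'y': q0 → q3
read 'y': q3 → q2
read 'y': q2 → q2
End state q2 is not accepting.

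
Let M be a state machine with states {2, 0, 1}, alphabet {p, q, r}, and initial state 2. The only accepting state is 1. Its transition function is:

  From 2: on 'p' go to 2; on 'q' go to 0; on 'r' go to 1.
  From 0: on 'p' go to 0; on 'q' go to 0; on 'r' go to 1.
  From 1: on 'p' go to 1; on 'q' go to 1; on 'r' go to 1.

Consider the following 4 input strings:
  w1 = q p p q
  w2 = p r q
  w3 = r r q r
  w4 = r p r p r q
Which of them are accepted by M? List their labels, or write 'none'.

w2, w3, w4

w1: Trace: 2 -q-> 0 -p-> 0 -p-> 0 -q-> 0  → end 0, rejected
w2: Trace: 2 -p-> 2 -r-> 1 -q-> 1  → end 1, accepted
w3: Trace: 2 -r-> 1 -r-> 1 -q-> 1 -r-> 1  → end 1, accepted
w4: Trace: 2 -r-> 1 -p-> 1 -r-> 1 -p-> 1 -r-> 1 -q-> 1  → end 1, accepted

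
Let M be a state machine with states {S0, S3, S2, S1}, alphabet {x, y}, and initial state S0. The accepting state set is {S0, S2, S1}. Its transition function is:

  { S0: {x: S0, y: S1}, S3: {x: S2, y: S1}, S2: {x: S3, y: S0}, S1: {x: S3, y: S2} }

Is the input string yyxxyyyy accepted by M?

Yes

start at S0
read 'y': S0 → S1
read 'y': S1 → S2
read 'x': S2 → S3
read 'x': S3 → S2
read 'y': S2 → S0
read 'y': S0 → S1
read 'y': S1 → S2
read 'y': S2 → S0
End state S0 is accepting.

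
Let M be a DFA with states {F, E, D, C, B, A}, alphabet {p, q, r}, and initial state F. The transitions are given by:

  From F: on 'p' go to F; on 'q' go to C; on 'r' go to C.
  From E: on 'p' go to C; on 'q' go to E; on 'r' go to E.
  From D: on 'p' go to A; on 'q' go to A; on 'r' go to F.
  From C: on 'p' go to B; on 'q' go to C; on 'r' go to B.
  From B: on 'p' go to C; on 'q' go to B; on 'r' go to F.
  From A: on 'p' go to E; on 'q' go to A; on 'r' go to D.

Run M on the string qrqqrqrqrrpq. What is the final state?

B

Trace: F -q-> C -r-> B -q-> B -q-> B -r-> F -q-> C -r-> B -q-> B -r-> F -r-> C -p-> B -q-> B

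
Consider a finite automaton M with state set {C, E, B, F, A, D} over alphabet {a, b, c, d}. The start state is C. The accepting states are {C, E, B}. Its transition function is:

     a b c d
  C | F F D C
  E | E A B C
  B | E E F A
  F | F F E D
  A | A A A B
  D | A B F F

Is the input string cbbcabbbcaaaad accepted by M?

Yes

Trace: C -c-> D -b-> B -b-> E -c-> B -a-> E -b-> A -b-> A -b-> A -c-> A -a-> A -a-> A -a-> A -a-> A -d-> B
End state B is accepting.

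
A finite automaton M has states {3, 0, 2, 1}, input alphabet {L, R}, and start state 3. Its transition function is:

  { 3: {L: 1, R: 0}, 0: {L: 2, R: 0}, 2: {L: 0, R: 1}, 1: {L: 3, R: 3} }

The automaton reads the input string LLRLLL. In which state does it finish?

2

3 → 1 → 3 → 0 → 2 → 0 → 2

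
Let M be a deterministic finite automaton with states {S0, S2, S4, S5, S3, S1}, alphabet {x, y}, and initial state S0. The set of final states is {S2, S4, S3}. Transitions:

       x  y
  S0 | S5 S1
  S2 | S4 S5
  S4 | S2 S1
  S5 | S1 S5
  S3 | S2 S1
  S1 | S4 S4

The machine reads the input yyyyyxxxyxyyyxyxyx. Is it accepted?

Yes

Trace: S0 -y-> S1 -y-> S4 -y-> S1 -y-> S4 -y-> S1 -x-> S4 -x-> S2 -x-> S4 -y-> S1 -x-> S4 -y-> S1 -y-> S4 -y-> S1 -x-> S4 -y-> S1 -x-> S4 -y-> S1 -x-> S4
End state S4 is accepting.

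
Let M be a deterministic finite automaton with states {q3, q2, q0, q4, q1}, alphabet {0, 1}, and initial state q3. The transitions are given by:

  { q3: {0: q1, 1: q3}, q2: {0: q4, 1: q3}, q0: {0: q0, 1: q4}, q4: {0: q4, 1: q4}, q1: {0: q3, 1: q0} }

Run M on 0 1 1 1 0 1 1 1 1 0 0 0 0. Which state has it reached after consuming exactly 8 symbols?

start at q3
read '0': q3 → q1
read '1': q1 → q0
read '1': q0 → q4
read '1': q4 → q4
read '0': q4 → q4
read '1': q4 → q4
read '1': q4 → q4
read '1': q4 → q4
After 8 symbols: q4.

q4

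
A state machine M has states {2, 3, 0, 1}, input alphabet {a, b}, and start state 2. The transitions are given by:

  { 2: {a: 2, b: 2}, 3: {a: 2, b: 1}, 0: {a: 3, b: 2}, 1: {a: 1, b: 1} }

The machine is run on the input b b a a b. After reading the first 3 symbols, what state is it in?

2 → 2 → 2 → 2
After 3 symbols: 2.

2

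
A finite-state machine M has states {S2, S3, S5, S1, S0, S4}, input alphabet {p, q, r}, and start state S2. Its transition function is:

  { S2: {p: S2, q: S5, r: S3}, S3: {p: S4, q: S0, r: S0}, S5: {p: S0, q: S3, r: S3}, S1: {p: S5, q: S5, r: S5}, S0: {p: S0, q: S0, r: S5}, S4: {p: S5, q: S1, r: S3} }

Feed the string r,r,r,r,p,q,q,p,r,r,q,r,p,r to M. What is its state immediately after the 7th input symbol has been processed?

Trace: S2 -r-> S3 -r-> S0 -r-> S5 -r-> S3 -p-> S4 -q-> S1 -q-> S5
After 7 symbols: S5.

S5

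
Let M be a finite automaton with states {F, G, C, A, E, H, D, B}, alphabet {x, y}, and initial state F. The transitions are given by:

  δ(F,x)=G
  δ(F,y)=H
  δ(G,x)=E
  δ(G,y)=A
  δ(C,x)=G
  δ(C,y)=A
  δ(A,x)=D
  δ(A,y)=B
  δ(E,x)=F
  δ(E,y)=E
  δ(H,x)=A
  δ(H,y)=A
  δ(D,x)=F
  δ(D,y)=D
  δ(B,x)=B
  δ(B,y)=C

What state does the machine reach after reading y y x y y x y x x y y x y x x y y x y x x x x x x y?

start at F
read 'y': F → H
read 'y': H → A
read 'x': A → D
read 'y': D → D
read 'y': D → D
read 'x': D → F
read 'y': F → H
read 'x': H → A
read 'x': A → D
read 'y': D → D
read 'y': D → D
read 'x': D → F
read 'y': F → H
read 'x': H → A
read 'x': A → D
read 'y': D → D
read 'y': D → D
read 'x': D → F
read 'y': F → H
read 'x': H → A
read 'x': A → D
read 'x': D → F
read 'x': F → G
read 'x': G → E
read 'x': E → F
read 'y': F → H

H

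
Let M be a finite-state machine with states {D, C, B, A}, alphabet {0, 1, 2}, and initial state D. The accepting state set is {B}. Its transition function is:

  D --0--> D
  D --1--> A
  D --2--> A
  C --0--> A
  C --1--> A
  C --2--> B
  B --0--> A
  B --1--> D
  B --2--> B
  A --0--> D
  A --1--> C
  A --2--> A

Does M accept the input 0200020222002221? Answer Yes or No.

No

D → D → A → D → D → D → A → D → A → A → A → D → D → A → A → A → C
End state C is not accepting.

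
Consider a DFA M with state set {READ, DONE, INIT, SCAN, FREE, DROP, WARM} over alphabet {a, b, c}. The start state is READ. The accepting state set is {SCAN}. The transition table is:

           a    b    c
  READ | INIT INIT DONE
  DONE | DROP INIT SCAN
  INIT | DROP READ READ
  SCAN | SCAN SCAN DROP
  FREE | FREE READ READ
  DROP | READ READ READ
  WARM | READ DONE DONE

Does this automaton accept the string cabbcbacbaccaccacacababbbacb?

start at READ
read 'c': READ → DONE
read 'a': DONE → DROP
read 'b': DROP → READ
read 'b': READ → INIT
read 'c': INIT → READ
read 'b': READ → INIT
read 'a': INIT → DROP
read 'c': DROP → READ
read 'b': READ → INIT
read 'a': INIT → DROP
read 'c': DROP → READ
read 'c': READ → DONE
read 'a': DONE → DROP
read 'c': DROP → READ
read 'c': READ → DONE
read 'a': DONE → DROP
read 'c': DROP → READ
read 'a': READ → INIT
read 'c': INIT → READ
read 'a': READ → INIT
read 'b': INIT → READ
read 'a': READ → INIT
read 'b': INIT → READ
read 'b': READ → INIT
read 'b': INIT → READ
read 'a': READ → INIT
read 'c': INIT → READ
read 'b': READ → INIT
End state INIT is not accepting.

No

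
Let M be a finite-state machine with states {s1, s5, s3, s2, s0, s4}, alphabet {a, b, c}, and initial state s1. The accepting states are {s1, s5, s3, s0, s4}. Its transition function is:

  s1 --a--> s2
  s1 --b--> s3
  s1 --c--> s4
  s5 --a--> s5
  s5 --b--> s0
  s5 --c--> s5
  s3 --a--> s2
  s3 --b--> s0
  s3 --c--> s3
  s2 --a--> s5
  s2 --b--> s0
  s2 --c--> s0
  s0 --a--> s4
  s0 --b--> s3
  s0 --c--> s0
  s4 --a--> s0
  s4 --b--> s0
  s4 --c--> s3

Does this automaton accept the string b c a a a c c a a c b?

Trace: s1 -b-> s3 -c-> s3 -a-> s2 -a-> s5 -a-> s5 -c-> s5 -c-> s5 -a-> s5 -a-> s5 -c-> s5 -b-> s0
End state s0 is accepting.

Yes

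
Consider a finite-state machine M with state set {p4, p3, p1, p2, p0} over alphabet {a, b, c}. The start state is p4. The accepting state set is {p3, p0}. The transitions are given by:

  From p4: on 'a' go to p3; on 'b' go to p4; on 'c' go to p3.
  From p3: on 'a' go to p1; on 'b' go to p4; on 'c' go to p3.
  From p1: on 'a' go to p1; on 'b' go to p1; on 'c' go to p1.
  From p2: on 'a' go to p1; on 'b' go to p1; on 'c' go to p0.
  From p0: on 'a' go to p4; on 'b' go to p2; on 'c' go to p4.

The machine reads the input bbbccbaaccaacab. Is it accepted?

No

start at p4
read 'b': p4 → p4
read 'b': p4 → p4
read 'b': p4 → p4
read 'c': p4 → p3
read 'c': p3 → p3
read 'b': p3 → p4
read 'a': p4 → p3
read 'a': p3 → p1
read 'c': p1 → p1
read 'c': p1 → p1
read 'a': p1 → p1
read 'a': p1 → p1
read 'c': p1 → p1
read 'a': p1 → p1
read 'b': p1 → p1
End state p1 is not accepting.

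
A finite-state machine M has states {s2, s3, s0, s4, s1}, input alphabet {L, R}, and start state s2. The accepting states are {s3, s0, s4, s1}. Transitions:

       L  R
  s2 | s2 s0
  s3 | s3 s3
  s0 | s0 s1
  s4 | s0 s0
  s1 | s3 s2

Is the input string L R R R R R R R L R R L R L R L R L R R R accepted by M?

Trace: s2 -L-> s2 -R-> s0 -R-> s1 -R-> s2 -R-> s0 -R-> s1 -R-> s2 -R-> s0 -L-> s0 -R-> s1 -R-> s2 -L-> s2 -R-> s0 -L-> s0 -R-> s1 -L-> s3 -R-> s3 -L-> s3 -R-> s3 -R-> s3 -R-> s3
End state s3 is accepting.

Yes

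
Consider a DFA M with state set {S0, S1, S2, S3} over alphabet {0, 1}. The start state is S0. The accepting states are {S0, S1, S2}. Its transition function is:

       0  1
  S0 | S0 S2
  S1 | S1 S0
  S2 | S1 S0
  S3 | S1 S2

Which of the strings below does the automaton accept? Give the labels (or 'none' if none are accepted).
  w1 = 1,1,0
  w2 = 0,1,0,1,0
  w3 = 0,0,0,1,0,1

w1, w2, w3

w1: S0 → S2 → S0 → S0  → end S0, accepted
w2: S0 → S0 → S2 → S1 → S0 → S0  → end S0, accepted
w3: S0 → S0 → S0 → S0 → S2 → S1 → S0  → end S0, accepted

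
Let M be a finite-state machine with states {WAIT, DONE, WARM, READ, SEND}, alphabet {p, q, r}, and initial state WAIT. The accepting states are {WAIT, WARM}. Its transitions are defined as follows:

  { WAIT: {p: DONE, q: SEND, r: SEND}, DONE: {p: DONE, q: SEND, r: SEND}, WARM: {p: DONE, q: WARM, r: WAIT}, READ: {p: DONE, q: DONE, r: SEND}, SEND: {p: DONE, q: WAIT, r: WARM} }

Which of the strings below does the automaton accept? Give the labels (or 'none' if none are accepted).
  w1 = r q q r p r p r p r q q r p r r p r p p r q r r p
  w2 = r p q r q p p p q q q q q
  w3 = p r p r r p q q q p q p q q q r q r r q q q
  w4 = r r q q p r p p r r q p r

w3

w1: WAIT → SEND → WAIT → SEND → WARM → DONE → SEND → DONE → SEND → DONE → SEND → WAIT → SEND → WARM → DONE → SEND → WARM → DONE → SEND → DONE → DONE → SEND → WAIT → SEND → WARM → DONE  → end DONE, rejected
w2: WAIT → SEND → DONE → SEND → WARM → WARM → DONE → DONE → DONE → SEND → WAIT → SEND → WAIT → SEND  → end SEND, rejected
w3: WAIT → DONE → SEND → DONE → SEND → WARM → DONE → SEND → WAIT → SEND → DONE → SEND → DONE → SEND → WAIT → SEND → WARM → WARM → WAIT → SEND → WAIT → SEND → WAIT  → end WAIT, accepted
w4: WAIT → SEND → WARM → WARM → WARM → DONE → SEND → DONE → DONE → SEND → WARM → WARM → DONE → SEND  → end SEND, rejected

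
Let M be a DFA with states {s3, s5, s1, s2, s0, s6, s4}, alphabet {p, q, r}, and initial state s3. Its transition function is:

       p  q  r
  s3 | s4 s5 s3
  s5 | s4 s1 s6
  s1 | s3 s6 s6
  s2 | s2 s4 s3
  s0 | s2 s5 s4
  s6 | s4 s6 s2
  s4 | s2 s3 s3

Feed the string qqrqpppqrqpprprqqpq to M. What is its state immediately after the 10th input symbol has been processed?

s5

start at s3
read 'q': s3 → s5
read 'q': s5 → s1
read 'r': s1 → s6
read 'q': s6 → s6
read 'p': s6 → s4
read 'p': s4 → s2
read 'p': s2 → s2
read 'q': s2 → s4
read 'r': s4 → s3
read 'q': s3 → s5
After 10 symbols: s5.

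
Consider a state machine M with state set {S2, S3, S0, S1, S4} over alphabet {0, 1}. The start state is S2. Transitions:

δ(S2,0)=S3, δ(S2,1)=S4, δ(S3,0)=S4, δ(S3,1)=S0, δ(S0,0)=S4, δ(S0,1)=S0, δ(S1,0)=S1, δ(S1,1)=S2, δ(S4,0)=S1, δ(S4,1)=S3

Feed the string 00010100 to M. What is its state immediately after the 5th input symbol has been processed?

S3

S2 → S3 → S4 → S1 → S2 → S3
After 5 symbols: S3.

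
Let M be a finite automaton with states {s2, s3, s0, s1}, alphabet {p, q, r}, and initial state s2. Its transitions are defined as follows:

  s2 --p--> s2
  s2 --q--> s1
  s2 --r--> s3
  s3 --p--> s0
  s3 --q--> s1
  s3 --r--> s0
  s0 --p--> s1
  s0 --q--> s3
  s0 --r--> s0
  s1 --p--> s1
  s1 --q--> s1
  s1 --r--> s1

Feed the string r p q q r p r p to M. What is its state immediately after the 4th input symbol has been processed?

s1

start at s2
read 'r': s2 → s3
read 'p': s3 → s0
read 'q': s0 → s3
read 'q': s3 → s1
After 4 symbols: s1.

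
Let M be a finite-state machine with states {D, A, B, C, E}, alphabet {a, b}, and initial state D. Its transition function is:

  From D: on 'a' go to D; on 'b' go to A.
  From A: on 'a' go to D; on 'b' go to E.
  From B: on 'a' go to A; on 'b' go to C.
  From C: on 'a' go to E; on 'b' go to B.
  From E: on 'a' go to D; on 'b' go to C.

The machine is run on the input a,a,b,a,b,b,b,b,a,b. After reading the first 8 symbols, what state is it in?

Trace: D -a-> D -a-> D -b-> A -a-> D -b-> A -b-> E -b-> C -b-> B
After 8 symbols: B.

B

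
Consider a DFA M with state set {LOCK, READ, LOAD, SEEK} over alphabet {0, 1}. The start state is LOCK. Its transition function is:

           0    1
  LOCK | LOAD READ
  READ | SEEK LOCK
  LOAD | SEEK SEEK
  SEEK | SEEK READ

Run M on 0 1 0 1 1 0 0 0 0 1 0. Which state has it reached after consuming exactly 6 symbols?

LOAD

start at LOCK
read '0': LOCK → LOAD
read '1': LOAD → SEEK
read '0': SEEK → SEEK
read '1': SEEK → READ
read '1': READ → LOCK
read '0': LOCK → LOAD
After 6 symbols: LOAD.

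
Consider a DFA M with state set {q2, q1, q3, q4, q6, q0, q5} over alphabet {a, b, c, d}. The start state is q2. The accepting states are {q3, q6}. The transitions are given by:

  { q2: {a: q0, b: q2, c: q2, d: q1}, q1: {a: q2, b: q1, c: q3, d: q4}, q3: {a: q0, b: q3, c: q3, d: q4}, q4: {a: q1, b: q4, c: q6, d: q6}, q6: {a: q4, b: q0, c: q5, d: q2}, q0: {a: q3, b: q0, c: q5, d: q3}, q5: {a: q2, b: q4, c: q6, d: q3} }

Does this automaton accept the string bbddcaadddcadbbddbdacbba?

No

Trace: q2 -b-> q2 -b-> q2 -d-> q1 -d-> q4 -c-> q6 -a-> q4 -a-> q1 -d-> q4 -d-> q6 -d-> q2 -c-> q2 -a-> q0 -d-> q3 -b-> q3 -b-> q3 -d-> q4 -d-> q6 -b-> q0 -d-> q3 -a-> q0 -c-> q5 -b-> q4 -b-> q4 -a-> q1
End state q1 is not accepting.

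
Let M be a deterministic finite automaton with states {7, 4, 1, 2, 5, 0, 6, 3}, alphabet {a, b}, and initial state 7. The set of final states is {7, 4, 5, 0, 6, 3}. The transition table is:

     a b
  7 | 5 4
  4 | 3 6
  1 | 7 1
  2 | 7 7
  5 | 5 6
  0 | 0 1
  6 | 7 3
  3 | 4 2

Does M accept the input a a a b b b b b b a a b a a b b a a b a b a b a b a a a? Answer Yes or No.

Yes

7 → 5 → 5 → 5 → 6 → 3 → 2 → 7 → 4 → 6 → 7 → 5 → 6 → 7 → 5 → 6 → 3 → 4 → 3 → 2 → 7 → 4 → 3 → 2 → 7 → 4 → 3 → 4 → 3
End state 3 is accepting.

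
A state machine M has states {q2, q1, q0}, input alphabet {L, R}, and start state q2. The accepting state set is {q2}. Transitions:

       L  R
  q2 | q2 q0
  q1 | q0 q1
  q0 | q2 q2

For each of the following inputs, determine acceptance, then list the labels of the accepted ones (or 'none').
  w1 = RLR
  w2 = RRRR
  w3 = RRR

w1: Trace: q2 -R-> q0 -L-> q2 -R-> q0  → end q0, rejected
w2: Trace: q2 -R-> q0 -R-> q2 -R-> q0 -R-> q2  → end q2, accepted
w3: Trace: q2 -R-> q0 -R-> q2 -R-> q0  → end q0, rejected

w2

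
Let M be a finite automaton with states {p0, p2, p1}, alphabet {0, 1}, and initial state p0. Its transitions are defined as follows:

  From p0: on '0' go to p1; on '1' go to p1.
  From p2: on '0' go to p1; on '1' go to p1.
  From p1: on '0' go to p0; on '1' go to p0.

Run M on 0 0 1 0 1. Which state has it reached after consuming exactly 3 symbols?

p0 → p1 → p0 → p1
After 3 symbols: p1.

p1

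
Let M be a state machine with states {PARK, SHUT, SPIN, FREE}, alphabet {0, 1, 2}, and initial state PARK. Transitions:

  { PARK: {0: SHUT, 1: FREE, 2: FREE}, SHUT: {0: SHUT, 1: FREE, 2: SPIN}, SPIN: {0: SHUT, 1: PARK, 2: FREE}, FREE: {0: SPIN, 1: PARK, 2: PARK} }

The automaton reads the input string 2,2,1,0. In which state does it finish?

start at PARK
read '2': PARK → FREE
read '2': FREE → PARK
read '1': PARK → FREE
read '0': FREE → SPIN

SPIN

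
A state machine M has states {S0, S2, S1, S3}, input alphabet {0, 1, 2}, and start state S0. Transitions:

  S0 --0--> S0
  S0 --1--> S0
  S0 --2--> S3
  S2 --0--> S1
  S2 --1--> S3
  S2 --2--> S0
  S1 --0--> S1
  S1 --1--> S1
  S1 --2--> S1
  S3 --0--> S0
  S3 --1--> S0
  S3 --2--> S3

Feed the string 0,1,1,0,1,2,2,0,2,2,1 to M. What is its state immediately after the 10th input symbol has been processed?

S3

S0 → S0 → S0 → S0 → S0 → S0 → S3 → S3 → S0 → S3 → S3
After 10 symbols: S3.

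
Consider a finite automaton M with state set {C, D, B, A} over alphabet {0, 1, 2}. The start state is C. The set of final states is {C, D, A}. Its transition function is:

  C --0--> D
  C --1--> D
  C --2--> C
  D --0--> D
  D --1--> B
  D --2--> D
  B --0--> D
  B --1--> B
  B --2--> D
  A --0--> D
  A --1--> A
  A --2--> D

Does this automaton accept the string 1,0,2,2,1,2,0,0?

Trace: C -1-> D -0-> D -2-> D -2-> D -1-> B -2-> D -0-> D -0-> D
End state D is accepting.

Yes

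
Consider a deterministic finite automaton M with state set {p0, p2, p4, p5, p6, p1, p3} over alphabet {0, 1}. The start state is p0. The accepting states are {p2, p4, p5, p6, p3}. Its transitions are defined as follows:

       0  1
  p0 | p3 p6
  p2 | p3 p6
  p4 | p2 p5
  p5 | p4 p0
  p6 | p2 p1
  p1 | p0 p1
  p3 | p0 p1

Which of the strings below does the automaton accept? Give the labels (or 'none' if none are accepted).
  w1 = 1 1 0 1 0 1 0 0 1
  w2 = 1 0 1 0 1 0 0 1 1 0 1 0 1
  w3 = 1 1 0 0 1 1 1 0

w1:
  start at p0
  read '1': p0 → p6
  read '1': p6 → p1
  read '0': p1 → p0
  read '1': p0 → p6
  read '0': p6 → p2
  read '1': p2 → p6
  read '0': p6 → p2
  read '0': p2 → p3
  read '1': p3 → p1
  end p1, rejected
w2:
  start at p0
  read '1': p0 → p6
  read '0': p6 → p2
  read '1': p2 → p6
  read '0': p6 → p2
  read '1': p2 → p6
  read '0': p6 → p2
  read '0': p2 → p3
  read '1': p3 → p1
  read '1': p1 → p1
  read '0': p1 → p0
  read '1': p0 → p6
  read '0': p6 → p2
  read '1': p2 → p6
  end p6, accepted
w3:
  start at p0
  read '1': p0 → p6
  read '1': p6 → p1
  read '0': p1 → p0
  read '0': p0 → p3
  read '1': p3 → p1
  read '1': p1 → p1
  read '1': p1 → p1
  read '0': p1 → p0
  end p0, rejected

w2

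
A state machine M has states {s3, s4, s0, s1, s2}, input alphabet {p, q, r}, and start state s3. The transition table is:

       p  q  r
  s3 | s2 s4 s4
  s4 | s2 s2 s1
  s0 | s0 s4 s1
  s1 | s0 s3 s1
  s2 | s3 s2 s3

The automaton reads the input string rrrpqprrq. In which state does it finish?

Trace: s3 -r-> s4 -r-> s1 -r-> s1 -p-> s0 -q-> s4 -p-> s2 -r-> s3 -r-> s4 -q-> s2

s2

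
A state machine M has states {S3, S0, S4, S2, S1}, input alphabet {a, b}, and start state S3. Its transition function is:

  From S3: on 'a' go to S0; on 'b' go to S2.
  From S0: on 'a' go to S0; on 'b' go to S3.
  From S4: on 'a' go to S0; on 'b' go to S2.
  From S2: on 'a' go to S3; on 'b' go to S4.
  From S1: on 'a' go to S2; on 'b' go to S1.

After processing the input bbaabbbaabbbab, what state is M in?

S3

start at S3
read 'b': S3 → S2
read 'b': S2 → S4
read 'a': S4 → S0
read 'a': S0 → S0
read 'b': S0 → S3
read 'b': S3 → S2
read 'b': S2 → S4
read 'a': S4 → S0
read 'a': S0 → S0
read 'b': S0 → S3
read 'b': S3 → S2
read 'b': S2 → S4
read 'a': S4 → S0
read 'b': S0 → S3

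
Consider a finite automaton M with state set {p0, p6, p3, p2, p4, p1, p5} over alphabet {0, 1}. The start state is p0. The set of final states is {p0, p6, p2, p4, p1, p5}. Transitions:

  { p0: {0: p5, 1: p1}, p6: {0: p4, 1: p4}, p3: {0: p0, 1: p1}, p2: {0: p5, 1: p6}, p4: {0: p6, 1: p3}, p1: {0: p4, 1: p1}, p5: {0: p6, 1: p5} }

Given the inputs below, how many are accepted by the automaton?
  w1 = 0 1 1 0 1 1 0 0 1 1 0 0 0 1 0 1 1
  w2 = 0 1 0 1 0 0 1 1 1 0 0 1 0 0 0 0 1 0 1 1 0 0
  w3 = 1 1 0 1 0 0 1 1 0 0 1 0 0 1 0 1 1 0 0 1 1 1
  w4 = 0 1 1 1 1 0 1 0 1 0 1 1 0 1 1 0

3

w1:
  start at p0
  read '0': p0 → p5
  read '1': p5 → p5
  read '1': p5 → p5
  read '0': p5 → p6
  read '1': p6 → p4
  read '1': p4 → p3
  read '0': p3 → p0
  read '0': p0 → p5
  read '1': p5 → p5
  read '1': p5 → p5
  read '0': p5 → p6
  read '0': p6 → p4
  read '0': p4 → p6
  read '1': p6 → p4
  read '0': p4 → p6
  read '1': p6 → p4
  read '1': p4 → p3
  end p3, rejected
w2:
  start at p0
  read '0': p0 → p5
  read '1': p5 → p5
  read '0': p5 → p6
  read '1': p6 → p4
  read '0': p4 → p6
  read '0': p6 → p4
  read '1': p4 → p3
  read '1': p3 → p1
  read '1': p1 → p1
  read '0': p1 → p4
  read '0': p4 → p6
  read '1': p6 → p4
  read '0': p4 → p6
  read '0': p6 → p4
  read '0': p4 → p6
  read '0': p6 → p4
  read '1': p4 → p3
  read '0': p3 → p0
  read '1': p0 → p1
  read '1': p1 → p1
  read '0': p1 → p4
  read '0': p4 → p6
  end p6, accepted
w3:
  start at p0
  read '1': p0 → p1
  read '1': p1 → p1
  read '0': p1 → p4
  read '1': p4 → p3
  read '0': p3 → p0
  read '0': p0 → p5
  read '1': p5 → p5
  read '1': p5 → p5
  read '0': p5 → p6
  read '0': p6 → p4
  read '1': p4 → p3
  read '0': p3 → p0
  read '0': p0 → p5
  read '1': p5 → p5
  read '0': p5 → p6
  read '1': p6 → p4
  read '1': p4 → p3
  read '0': p3 → p0
  read '0': p0 → p5
  read '1': p5 → p5
  read '1': p5 → p5
  read '1': p5 → p5
  end p5, accepted
w4:
  start at p0
  read '0': p0 → p5
  read '1': p5 → p5
  read '1': p5 → p5
  read '1': p5 → p5
  read '1': p5 → p5
  read '0': p5 → p6
  read '1': p6 → p4
  read '0': p4 → p6
  read '1': p6 → p4
  read '0': p4 → p6
  read '1': p6 → p4
  read '1': p4 → p3
  read '0': p3 → p0
  read '1': p0 → p1
  read '1': p1 → p1
  read '0': p1 → p4
  end p4, accepted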